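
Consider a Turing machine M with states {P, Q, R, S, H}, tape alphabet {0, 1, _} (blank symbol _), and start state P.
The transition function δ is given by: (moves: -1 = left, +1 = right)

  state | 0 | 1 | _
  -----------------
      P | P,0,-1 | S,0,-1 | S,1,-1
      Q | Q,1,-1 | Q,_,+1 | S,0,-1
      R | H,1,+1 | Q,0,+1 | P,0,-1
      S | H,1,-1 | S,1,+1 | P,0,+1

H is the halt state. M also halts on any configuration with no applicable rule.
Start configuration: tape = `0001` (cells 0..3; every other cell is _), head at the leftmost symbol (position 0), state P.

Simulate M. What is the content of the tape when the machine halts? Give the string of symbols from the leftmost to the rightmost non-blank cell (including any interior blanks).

100001

P | ___[0]001   read 0 → write 0, move -1, go to P
P | __[_]0001   read _ → write 1, move -1, go to S
S | _[_]10001   read _ → write 0, move +1, go to P
P | _0[1]0001   read 1 → write 0, move -1, go to S
S | _[0]00001   read 0 → write 1, move -1, go to H
H | [_]100001
The non-blank tape span at halt is 100001.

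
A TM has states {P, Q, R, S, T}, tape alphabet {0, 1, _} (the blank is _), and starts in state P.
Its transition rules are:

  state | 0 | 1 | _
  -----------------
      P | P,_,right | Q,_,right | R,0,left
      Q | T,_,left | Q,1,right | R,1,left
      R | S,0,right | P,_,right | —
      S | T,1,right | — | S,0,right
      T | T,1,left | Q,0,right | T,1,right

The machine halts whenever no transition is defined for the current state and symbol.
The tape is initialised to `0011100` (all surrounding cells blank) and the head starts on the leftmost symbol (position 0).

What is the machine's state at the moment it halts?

S

P | [0]011100   read 0 → write _, move right, go to P
P | _[0]11100   read 0 → write _, move right, go to P
P | __[1]1100   read 1 → write _, move right, go to Q
Q | ___[1]100   read 1 → write 1, move right, go to Q
Q | ___1[1]00   read 1 → write 1, move right, go to Q
Q | ___11[0]0   read 0 → write _, move left, go to T
T | ___1[1]_0   read 1 → write 0, move right, go to Q
Q | ___10[_]0   read _ → write 1, move left, go to R
R | ___1[0]10   read 0 → write 0, move right, go to S
S | ___10[1]0
No transition is defined for (S, 1); M halts in state S.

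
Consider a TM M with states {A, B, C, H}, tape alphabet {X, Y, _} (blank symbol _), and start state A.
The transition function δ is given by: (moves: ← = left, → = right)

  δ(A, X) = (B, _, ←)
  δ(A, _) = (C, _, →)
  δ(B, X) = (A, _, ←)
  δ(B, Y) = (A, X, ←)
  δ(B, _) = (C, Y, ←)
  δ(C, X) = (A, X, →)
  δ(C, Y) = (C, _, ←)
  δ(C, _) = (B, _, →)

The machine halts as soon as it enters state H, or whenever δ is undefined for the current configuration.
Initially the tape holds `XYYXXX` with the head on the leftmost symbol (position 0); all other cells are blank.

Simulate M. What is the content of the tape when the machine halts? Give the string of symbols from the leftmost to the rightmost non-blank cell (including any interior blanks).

state=A head=0 tape=__[X]YYXXX   (A,X)→(B,_,←)
state=B head=-1 tape=_[_]_YYXXX   (B,_)→(C,Y,←)
state=C head=-2 tape=[_]Y_YYXXX   (C,_)→(B,_,→)
state=B head=-1 tape=_[Y]_YYXXX   (B,Y)→(A,X,←)
state=A head=-2 tape=[_]X_YYXXX   (A,_)→(C,_,→)
state=C head=-1 tape=_[X]_YYXXX   (C,X)→(A,X,→)
state=A head=0 tape=_X[_]YYXXX   (A,_)→(C,_,→)
state=C head=1 tape=_X_[Y]YXXX   (C,Y)→(C,_,←)
state=C head=0 tape=_X[_]_YXXX   (C,_)→(B,_,→)
state=B head=1 tape=_X_[_]YXXX   (B,_)→(C,Y,←)
state=C head=0 tape=_X[_]YYXXX   (C,_)→(B,_,→)
state=B head=1 tape=_X_[Y]YXXX   (B,Y)→(A,X,←)
state=A head=0 tape=_X[_]XYXXX   (A,_)→(C,_,→)
state=C head=1 tape=_X_[X]YXXX   (C,X)→(A,X,→)
state=A head=2 tape=_X_X[Y]XXX
The non-blank tape span at halt is X_XYXXX.

X_XYXXX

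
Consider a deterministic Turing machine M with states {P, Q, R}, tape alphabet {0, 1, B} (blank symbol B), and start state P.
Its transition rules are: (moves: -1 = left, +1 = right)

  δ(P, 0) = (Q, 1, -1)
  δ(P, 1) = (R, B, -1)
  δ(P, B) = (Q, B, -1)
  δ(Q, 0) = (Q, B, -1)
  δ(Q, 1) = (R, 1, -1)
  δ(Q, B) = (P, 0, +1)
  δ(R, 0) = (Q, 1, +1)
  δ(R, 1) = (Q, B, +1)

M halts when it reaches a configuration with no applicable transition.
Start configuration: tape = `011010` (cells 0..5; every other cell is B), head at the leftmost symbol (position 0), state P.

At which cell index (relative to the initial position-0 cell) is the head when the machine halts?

0

P | B[0]11010   read 0 → write 1, move -1, go to Q
Q | [B]111010   read B → write 0, move +1, go to P
P | 0[1]11010   read 1 → write B, move -1, go to R
R | [0]B11010   read 0 → write 1, move +1, go to Q
Q | 1[B]11010   read B → write 0, move +1, go to P
P | 10[1]1010   read 1 → write B, move -1, go to R
R | 1[0]B1010   read 0 → write 1, move +1, go to Q
Q | 11[B]1010   read B → write 0, move +1, go to P
P | 110[1]010   read 1 → write B, move -1, go to R
R | 11[0]B010   read 0 → write 1, move +1, go to Q
Q | 111[B]010   read B → write 0, move +1, go to P
P | 1110[0]10   read 0 → write 1, move -1, go to Q
Q | 111[0]110   read 0 → write B, move -1, go to Q
Q | 11[1]B110   read 1 → write 1, move -1, go to R
R | 1[1]1B110   read 1 → write B, move +1, go to Q
Q | 1B[1]B110   read 1 → write 1, move -1, go to R
R | 1[B]1B110
At halt the head is at cell 0.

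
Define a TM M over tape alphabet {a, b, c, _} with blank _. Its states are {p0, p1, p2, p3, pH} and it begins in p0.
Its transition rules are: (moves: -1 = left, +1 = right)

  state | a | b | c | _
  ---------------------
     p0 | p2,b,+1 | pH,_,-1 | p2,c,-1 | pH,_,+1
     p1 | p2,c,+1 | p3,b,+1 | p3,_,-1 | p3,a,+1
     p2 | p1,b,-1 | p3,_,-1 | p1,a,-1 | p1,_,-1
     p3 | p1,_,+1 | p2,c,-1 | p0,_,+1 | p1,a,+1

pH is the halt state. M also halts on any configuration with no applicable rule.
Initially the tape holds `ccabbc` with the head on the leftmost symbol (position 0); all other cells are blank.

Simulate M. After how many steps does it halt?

state=p0 head=0 tape=__[c]cabbc__   (p0,c)→(p2,c,-1)
state=p2 head=-1 tape=_[_]ccabbc__   (p2,_)→(p1,_,-1)
state=p1 head=-2 tape=[_]_ccabbc__   (p1,_)→(p3,a,+1)
state=p3 head=-1 tape=a[_]ccabbc__   (p3,_)→(p1,a,+1)
state=p1 head=0 tape=aa[c]cabbc__   (p1,c)→(p3,_,-1)
state=p3 head=-1 tape=a[a]_cabbc__   (p3,a)→(p1,_,+1)
state=p1 head=0 tape=a_[_]cabbc__   (p1,_)→(p3,a,+1)
state=p3 head=1 tape=a_a[c]abbc__   (p3,c)→(p0,_,+1)
state=p0 head=2 tape=a_a_[a]bbc__   (p0,a)→(p2,b,+1)
state=p2 head=3 tape=a_a_b[b]bc__   (p2,b)→(p3,_,-1)
state=p3 head=2 tape=a_a_[b]_bc__   (p3,b)→(p2,c,-1)
state=p2 head=1 tape=a_a[_]c_bc__   (p2,_)→(p1,_,-1)
state=p1 head=0 tape=a_[a]_c_bc__   (p1,a)→(p2,c,+1)
state=p2 head=1 tape=a_c[_]c_bc__   (p2,_)→(p1,_,-1)
state=p1 head=0 tape=a_[c]_c_bc__   (p1,c)→(p3,_,-1)
state=p3 head=-1 tape=a[_]__c_bc__   (p3,_)→(p1,a,+1)
state=p1 head=0 tape=aa[_]_c_bc__   (p1,_)→(p3,a,+1)
state=p3 head=1 tape=aaa[_]c_bc__   (p3,_)→(p1,a,+1)
state=p1 head=2 tape=aaaa[c]_bc__   (p1,c)→(p3,_,-1)
state=p3 head=1 tape=aaa[a]__bc__   (p3,a)→(p1,_,+1)
state=p1 head=2 tape=aaa_[_]_bc__   (p1,_)→(p3,a,+1)
state=p3 head=3 tape=aaa_a[_]bc__   (p3,_)→(p1,a,+1)
state=p1 head=4 tape=aaa_aa[b]c__   (p1,b)→(p3,b,+1)
state=p3 head=5 tape=aaa_aab[c]__   (p3,c)→(p0,_,+1)
state=p0 head=6 tape=aaa_aab_[_]_   (p0,_)→(pH,_,+1)
state=pH head=7 tape=aaa_aab__[_]
M halts after 25 transitions.

25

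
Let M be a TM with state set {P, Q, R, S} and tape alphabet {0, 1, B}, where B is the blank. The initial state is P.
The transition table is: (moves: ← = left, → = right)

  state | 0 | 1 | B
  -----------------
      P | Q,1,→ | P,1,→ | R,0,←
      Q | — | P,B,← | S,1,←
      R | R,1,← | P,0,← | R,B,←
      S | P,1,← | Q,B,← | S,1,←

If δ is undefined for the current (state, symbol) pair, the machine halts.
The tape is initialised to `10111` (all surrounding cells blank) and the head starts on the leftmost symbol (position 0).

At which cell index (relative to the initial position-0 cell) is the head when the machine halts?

2

state=P head=0 tape=[1]0111   (P,1)→(P,1,→)
state=P head=1 tape=1[0]111   (P,0)→(Q,1,→)
state=Q head=2 tape=11[1]11   (Q,1)→(P,B,←)
state=P head=1 tape=1[1]B11   (P,1)→(P,1,→)
state=P head=2 tape=11[B]11   (P,B)→(R,0,←)
state=R head=1 tape=1[1]011   (R,1)→(P,0,←)
state=P head=0 tape=[1]0011   (P,1)→(P,1,→)
state=P head=1 tape=1[0]011   (P,0)→(Q,1,→)
state=Q head=2 tape=11[0]11
At halt the head is at cell 2.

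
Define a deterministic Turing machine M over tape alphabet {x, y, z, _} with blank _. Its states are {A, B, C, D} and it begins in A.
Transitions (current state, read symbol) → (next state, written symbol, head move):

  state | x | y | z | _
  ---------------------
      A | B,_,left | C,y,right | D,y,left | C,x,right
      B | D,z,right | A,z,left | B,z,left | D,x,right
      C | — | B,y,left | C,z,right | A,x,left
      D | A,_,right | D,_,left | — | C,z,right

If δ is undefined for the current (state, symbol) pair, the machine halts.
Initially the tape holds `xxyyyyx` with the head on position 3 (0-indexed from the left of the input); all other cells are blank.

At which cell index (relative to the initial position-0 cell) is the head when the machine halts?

state=A head=3 tape=_xxy[y]yyx   (A,y)→(C,y,right)
state=C head=4 tape=_xxyy[y]yx   (C,y)→(B,y,left)
state=B head=3 tape=_xxy[y]yyx   (B,y)→(A,z,left)
state=A head=2 tape=_xx[y]zyyx   (A,y)→(C,y,right)
state=C head=3 tape=_xxy[z]yyx   (C,z)→(C,z,right)
state=C head=4 tape=_xxyz[y]yx   (C,y)→(B,y,left)
state=B head=3 tape=_xxy[z]yyx   (B,z)→(B,z,left)
state=B head=2 tape=_xx[y]zyyx   (B,y)→(A,z,left)
state=A head=1 tape=_x[x]zzyyx   (A,x)→(B,_,left)
state=B head=0 tape=_[x]_zzyyx   (B,x)→(D,z,right)
state=D head=1 tape=_z[_]zzyyx   (D,_)→(C,z,right)
state=C head=2 tape=_zz[z]zyyx   (C,z)→(C,z,right)
state=C head=3 tape=_zzz[z]yyx   (C,z)→(C,z,right)
state=C head=4 tape=_zzzz[y]yx   (C,y)→(B,y,left)
state=B head=3 tape=_zzz[z]yyx   (B,z)→(B,z,left)
state=B head=2 tape=_zz[z]zyyx   (B,z)→(B,z,left)
state=B head=1 tape=_z[z]zzyyx   (B,z)→(B,z,left)
state=B head=0 tape=_[z]zzzyyx   (B,z)→(B,z,left)
state=B head=-1 tape=[_]zzzzyyx   (B,_)→(D,x,right)
state=D head=0 tape=x[z]zzzyyx
At halt the head is at cell 0.

0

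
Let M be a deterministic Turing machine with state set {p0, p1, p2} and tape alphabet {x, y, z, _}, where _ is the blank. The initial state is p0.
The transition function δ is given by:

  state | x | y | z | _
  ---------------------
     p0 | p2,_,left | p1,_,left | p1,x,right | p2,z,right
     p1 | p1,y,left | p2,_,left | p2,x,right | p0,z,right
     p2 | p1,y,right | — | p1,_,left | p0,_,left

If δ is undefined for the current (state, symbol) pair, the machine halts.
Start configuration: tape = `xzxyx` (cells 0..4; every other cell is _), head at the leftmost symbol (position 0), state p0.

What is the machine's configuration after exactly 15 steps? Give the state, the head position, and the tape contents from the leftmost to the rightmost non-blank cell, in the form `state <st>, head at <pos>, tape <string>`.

state p1, head at -3, tape z____xyx

state=p0 head=0 tape=___[x]zxyx   (p0,x)→(p2,_,left)
state=p2 head=-1 tape=__[_]_zxyx   (p2,_)→(p0,_,left)
state=p0 head=-2 tape=_[_]__zxyx   (p0,_)→(p2,z,right)
state=p2 head=-1 tape=_z[_]_zxyx   (p2,_)→(p0,_,left)
state=p0 head=-2 tape=_[z]__zxyx   (p0,z)→(p1,x,right)
state=p1 head=-1 tape=_x[_]_zxyx   (p1,_)→(p0,z,right)
state=p0 head=0 tape=_xz[_]zxyx   (p0,_)→(p2,z,right)
state=p2 head=1 tape=_xzz[z]xyx   (p2,z)→(p1,_,left)
state=p1 head=0 tape=_xz[z]_xyx   (p1,z)→(p2,x,right)
state=p2 head=1 tape=_xzx[_]xyx   (p2,_)→(p0,_,left)
state=p0 head=0 tape=_xz[x]_xyx   (p0,x)→(p2,_,left)
state=p2 head=-1 tape=_x[z]__xyx   (p2,z)→(p1,_,left)
state=p1 head=-2 tape=_[x]___xyx   (p1,x)→(p1,y,left)
state=p1 head=-3 tape=[_]y___xyx   (p1,_)→(p0,z,right)
state=p0 head=-2 tape=z[y]___xyx   (p0,y)→(p1,_,left)
state=p1 head=-3 tape=[z]____xyx
After 15 steps: state p1, head at -3, tape z____xyx.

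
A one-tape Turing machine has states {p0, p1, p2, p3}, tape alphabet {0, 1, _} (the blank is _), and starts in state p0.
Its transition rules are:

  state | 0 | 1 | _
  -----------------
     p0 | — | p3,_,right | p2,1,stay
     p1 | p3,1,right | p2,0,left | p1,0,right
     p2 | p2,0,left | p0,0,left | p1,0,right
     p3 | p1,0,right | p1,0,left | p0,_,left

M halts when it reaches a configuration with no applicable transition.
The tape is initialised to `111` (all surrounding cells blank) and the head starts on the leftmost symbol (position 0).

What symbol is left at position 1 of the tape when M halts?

state=p0 head=0 tape=_[1]11_   (p0,1)→(p3,_,right)
state=p3 head=1 tape=__[1]1_   (p3,1)→(p1,0,left)
state=p1 head=0 tape=_[_]01_   (p1,_)→(p1,0,right)
state=p1 head=1 tape=_0[0]1_   (p1,0)→(p3,1,right)
state=p3 head=2 tape=_01[1]_   (p3,1)→(p1,0,left)
state=p1 head=1 tape=_0[1]0_   (p1,1)→(p2,0,left)
state=p2 head=0 tape=_[0]00_   (p2,0)→(p2,0,left)
state=p2 head=-1 tape=[_]000_   (p2,_)→(p1,0,right)
state=p1 head=0 tape=0[0]00_   (p1,0)→(p3,1,right)
state=p3 head=1 tape=01[0]0_   (p3,0)→(p1,0,right)
state=p1 head=2 tape=010[0]_   (p1,0)→(p3,1,right)
state=p3 head=3 tape=0101[_]   (p3,_)→(p0,_,left)
state=p0 head=2 tape=010[1]_   (p0,1)→(p3,_,right)
state=p3 head=3 tape=010_[_]   (p3,_)→(p0,_,left)
state=p0 head=2 tape=010[_]_   (p0,_)→(p2,1,stay)
state=p2 head=2 tape=010[1]_   (p2,1)→(p0,0,left)
state=p0 head=1 tape=01[0]0_
Cell 1 holds 0 when M halts.

0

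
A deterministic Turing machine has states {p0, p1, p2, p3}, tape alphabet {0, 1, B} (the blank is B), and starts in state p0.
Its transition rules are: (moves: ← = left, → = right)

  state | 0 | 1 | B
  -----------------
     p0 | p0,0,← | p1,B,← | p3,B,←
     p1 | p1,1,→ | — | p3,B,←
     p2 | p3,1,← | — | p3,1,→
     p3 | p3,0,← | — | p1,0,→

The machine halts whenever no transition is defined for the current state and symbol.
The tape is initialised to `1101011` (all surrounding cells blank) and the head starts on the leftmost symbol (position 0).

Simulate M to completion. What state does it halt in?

p0 | BBB[1]101011   read 1 → write B, move ←, go to p1
p1 | BB[B]B101011   read B → write B, move ←, go to p3
p3 | B[B]BB101011   read B → write 0, move →, go to p1
p1 | B0[B]B101011   read B → write B, move ←, go to p3
p3 | B[0]BB101011   read 0 → write 0, move ←, go to p3
p3 | [B]0BB101011   read B → write 0, move →, go to p1
p1 | 0[0]BB101011   read 0 → write 1, move →, go to p1
p1 | 01[B]B101011   read B → write B, move ←, go to p3
p3 | 0[1]BB101011
No transition is defined for (p3, 1); M halts in state p3.

p3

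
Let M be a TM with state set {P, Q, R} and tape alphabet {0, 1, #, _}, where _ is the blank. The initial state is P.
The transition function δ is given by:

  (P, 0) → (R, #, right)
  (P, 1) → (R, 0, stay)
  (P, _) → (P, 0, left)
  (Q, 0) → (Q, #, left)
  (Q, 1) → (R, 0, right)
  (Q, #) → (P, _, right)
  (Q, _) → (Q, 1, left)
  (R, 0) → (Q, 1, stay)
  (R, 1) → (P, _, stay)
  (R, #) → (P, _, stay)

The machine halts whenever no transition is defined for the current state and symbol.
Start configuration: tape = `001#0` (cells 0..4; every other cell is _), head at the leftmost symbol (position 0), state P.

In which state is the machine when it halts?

state=P head=0 tape=[0]01#0_   (P,0)→(R,#,right)
state=R head=1 tape=#[0]1#0_   (R,0)→(Q,1,stay)
state=Q head=1 tape=#[1]1#0_   (Q,1)→(R,0,right)
state=R head=2 tape=#0[1]#0_   (R,1)→(P,_,stay)
state=P head=2 tape=#0[_]#0_   (P,_)→(P,0,left)
state=P head=1 tape=#[0]0#0_   (P,0)→(R,#,right)
state=R head=2 tape=##[0]#0_   (R,0)→(Q,1,stay)
state=Q head=2 tape=##[1]#0_   (Q,1)→(R,0,right)
state=R head=3 tape=##0[#]0_   (R,#)→(P,_,stay)
state=P head=3 tape=##0[_]0_   (P,_)→(P,0,left)
state=P head=2 tape=##[0]00_   (P,0)→(R,#,right)
state=R head=3 tape=###[0]0_   (R,0)→(Q,1,stay)
state=Q head=3 tape=###[1]0_   (Q,1)→(R,0,right)
state=R head=4 tape=###0[0]_   (R,0)→(Q,1,stay)
state=Q head=4 tape=###0[1]_   (Q,1)→(R,0,right)
state=R head=5 tape=###00[_]
No transition is defined for (R, _); M halts in state R.

R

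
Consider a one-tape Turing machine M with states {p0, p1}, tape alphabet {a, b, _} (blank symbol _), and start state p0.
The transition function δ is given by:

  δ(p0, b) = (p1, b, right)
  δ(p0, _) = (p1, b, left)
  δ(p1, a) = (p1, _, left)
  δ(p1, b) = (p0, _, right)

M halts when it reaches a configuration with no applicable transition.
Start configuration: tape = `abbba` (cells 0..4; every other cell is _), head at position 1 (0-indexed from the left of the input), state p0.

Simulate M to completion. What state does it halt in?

p1

p0 | a[b]bba   read b → write b, move right, go to p1
p1 | ab[b]ba   read b → write _, move right, go to p0
p0 | ab_[b]a   read b → write b, move right, go to p1
p1 | ab_b[a]   read a → write _, move left, go to p1
p1 | ab_[b]_   read b → write _, move right, go to p0
p0 | ab__[_]   read _ → write b, move left, go to p1
p1 | ab_[_]b
No transition is defined for (p1, _); M halts in state p1.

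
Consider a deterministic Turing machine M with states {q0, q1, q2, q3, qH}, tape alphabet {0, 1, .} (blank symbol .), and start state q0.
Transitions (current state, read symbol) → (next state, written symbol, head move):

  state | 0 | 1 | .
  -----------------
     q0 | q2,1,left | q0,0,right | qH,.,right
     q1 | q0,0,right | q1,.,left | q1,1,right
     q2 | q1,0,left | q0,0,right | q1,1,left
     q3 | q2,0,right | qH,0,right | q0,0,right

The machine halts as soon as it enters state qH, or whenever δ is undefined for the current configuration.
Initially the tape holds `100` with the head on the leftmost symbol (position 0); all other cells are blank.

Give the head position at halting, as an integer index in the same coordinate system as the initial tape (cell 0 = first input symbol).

q0 | ..[1]00..   read 1 → write 0, move right, go to q0
q0 | ..0[0]0..   read 0 → write 1, move left, go to q2
q2 | ..[0]10..   read 0 → write 0, move left, go to q1
q1 | .[.]010..   read . → write 1, move right, go to q1
q1 | .1[0]10..   read 0 → write 0, move right, go to q0
q0 | .10[1]0..   read 1 → write 0, move right, go to q0
q0 | .100[0]..   read 0 → write 1, move left, go to q2
q2 | .10[0]1..   read 0 → write 0, move left, go to q1
q1 | .1[0]01..   read 0 → write 0, move right, go to q0
q0 | .10[0]1..   read 0 → write 1, move left, go to q2
q2 | .1[0]11..   read 0 → write 0, move left, go to q1
q1 | .[1]011..   read 1 → write ., move left, go to q1
q1 | [.].011..   read . → write 1, move right, go to q1
q1 | 1[.]011..   read . → write 1, move right, go to q1
q1 | 11[0]11..   read 0 → write 0, move right, go to q0
q0 | 110[1]1..   read 1 → write 0, move right, go to q0
q0 | 1100[1]..   read 1 → write 0, move right, go to q0
q0 | 11000[.].   read . → write ., move right, go to qH
qH | 11000.[.]
At halt the head is at cell 4.

4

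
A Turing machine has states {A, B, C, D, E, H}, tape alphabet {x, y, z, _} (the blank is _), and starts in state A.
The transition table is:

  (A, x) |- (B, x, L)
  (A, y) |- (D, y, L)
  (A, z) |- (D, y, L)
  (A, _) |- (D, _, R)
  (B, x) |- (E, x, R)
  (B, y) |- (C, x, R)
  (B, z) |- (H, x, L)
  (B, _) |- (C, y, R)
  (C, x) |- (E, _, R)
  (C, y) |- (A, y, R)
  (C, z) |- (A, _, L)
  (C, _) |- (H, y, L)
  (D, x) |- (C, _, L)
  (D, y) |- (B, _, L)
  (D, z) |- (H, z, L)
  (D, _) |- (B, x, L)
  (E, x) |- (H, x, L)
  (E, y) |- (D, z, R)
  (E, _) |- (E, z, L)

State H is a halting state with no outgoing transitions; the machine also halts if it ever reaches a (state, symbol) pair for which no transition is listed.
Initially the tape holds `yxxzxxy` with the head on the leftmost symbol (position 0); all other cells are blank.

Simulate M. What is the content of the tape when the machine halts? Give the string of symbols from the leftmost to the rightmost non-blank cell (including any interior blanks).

yzzzxzxxy

A | __[y]xxzxxy   read y → write y, move L, go to D
D | _[_]yxxzxxy   read _ → write x, move L, go to B
B | [_]xyxxzxxy   read _ → write y, move R, go to C
C | y[x]yxxzxxy   read x → write _, move R, go to E
E | y_[y]xxzxxy   read y → write z, move R, go to D
D | y_z[x]xzxxy   read x → write _, move L, go to C
C | y_[z]_xzxxy   read z → write _, move L, go to A
A | y[_]__xzxxy   read _ → write _, move R, go to D
D | y_[_]_xzxxy   read _ → write x, move L, go to B
B | y[_]x_xzxxy   read _ → write y, move R, go to C
C | yy[x]_xzxxy   read x → write _, move R, go to E
E | yy_[_]xzxxy   read _ → write z, move L, go to E
E | yy[_]zxzxxy   read _ → write z, move L, go to E
E | y[y]zzxzxxy   read y → write z, move R, go to D
D | yz[z]zxzxxy   read z → write z, move L, go to H
H | y[z]zzxzxxy
The non-blank tape span at halt is yzzzxzxxy.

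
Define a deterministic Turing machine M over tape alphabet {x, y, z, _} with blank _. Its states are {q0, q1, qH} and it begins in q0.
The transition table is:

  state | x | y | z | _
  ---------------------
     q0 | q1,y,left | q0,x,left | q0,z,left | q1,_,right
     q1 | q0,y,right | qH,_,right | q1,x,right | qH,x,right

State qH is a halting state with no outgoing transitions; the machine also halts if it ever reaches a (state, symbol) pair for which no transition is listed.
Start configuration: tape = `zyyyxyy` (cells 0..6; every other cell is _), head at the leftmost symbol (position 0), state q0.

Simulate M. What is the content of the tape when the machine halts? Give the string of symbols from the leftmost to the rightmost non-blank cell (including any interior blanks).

x_yyxyy

state=q0 head=0 tape=_[z]yyyxyy   (q0,z)→(q0,z,left)
state=q0 head=-1 tape=[_]zyyyxyy   (q0,_)→(q1,_,right)
state=q1 head=0 tape=_[z]yyyxyy   (q1,z)→(q1,x,right)
state=q1 head=1 tape=_x[y]yyxyy   (q1,y)→(qH,_,right)
state=qH head=2 tape=_x_[y]yxyy
The non-blank tape span at halt is x_yyxyy.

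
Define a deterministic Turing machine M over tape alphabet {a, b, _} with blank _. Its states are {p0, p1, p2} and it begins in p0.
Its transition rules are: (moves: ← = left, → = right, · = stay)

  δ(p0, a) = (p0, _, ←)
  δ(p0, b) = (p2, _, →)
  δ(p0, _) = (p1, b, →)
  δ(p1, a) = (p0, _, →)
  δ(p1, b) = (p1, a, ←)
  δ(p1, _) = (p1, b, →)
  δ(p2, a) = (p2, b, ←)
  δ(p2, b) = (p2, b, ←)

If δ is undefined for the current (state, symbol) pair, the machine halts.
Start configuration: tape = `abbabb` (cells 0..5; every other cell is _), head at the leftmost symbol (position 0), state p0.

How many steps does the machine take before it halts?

14

p0 | __[a]bbabb   read a → write _, move ←, go to p0
p0 | _[_]_bbabb   read _ → write b, move →, go to p1
p1 | _b[_]bbabb   read _ → write b, move →, go to p1
p1 | _bb[b]babb   read b → write a, move ←, go to p1
p1 | _b[b]ababb   read b → write a, move ←, go to p1
p1 | _[b]aababb   read b → write a, move ←, go to p1
p1 | [_]aaababb   read _ → write b, move →, go to p1
p1 | b[a]aababb   read a → write _, move →, go to p0
p0 | b_[a]ababb   read a → write _, move ←, go to p0
p0 | b[_]_ababb   read _ → write b, move →, go to p1
p1 | bb[_]ababb   read _ → write b, move →, go to p1
p1 | bbb[a]babb   read a → write _, move →, go to p0
p0 | bbb_[b]abb   read b → write _, move →, go to p2
p2 | bbb__[a]bb   read a → write b, move ←, go to p2
p2 | bbb_[_]bbb
M halts after 14 transitions.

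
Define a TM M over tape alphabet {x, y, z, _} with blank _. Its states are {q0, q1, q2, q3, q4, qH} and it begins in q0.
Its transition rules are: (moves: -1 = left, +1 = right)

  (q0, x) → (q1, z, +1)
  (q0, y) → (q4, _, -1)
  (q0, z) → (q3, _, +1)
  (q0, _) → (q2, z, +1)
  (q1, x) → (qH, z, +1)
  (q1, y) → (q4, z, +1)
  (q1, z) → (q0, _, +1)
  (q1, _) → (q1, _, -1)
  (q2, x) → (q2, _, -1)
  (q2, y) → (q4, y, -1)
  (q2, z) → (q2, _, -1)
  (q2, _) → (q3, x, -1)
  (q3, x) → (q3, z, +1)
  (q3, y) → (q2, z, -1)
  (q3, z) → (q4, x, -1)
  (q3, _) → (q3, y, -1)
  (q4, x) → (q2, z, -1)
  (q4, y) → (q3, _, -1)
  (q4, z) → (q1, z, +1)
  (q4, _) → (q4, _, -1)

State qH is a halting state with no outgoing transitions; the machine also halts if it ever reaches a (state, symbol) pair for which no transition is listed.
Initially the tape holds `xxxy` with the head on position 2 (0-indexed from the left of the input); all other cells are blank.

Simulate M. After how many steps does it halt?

state=q0 head=2 tape=xx[x]y__   (q0,x)→(q1,z,+1)
state=q1 head=3 tape=xxz[y]__   (q1,y)→(q4,z,+1)
state=q4 head=4 tape=xxzz[_]_   (q4,_)→(q4,_,-1)
state=q4 head=3 tape=xxz[z]__   (q4,z)→(q1,z,+1)
state=q1 head=4 tape=xxzz[_]_   (q1,_)→(q1,_,-1)
state=q1 head=3 tape=xxz[z]__   (q1,z)→(q0,_,+1)
state=q0 head=4 tape=xxz_[_]_   (q0,_)→(q2,z,+1)
state=q2 head=5 tape=xxz_z[_]   (q2,_)→(q3,x,-1)
state=q3 head=4 tape=xxz_[z]x   (q3,z)→(q4,x,-1)
state=q4 head=3 tape=xxz[_]xx   (q4,_)→(q4,_,-1)
state=q4 head=2 tape=xx[z]_xx   (q4,z)→(q1,z,+1)
state=q1 head=3 tape=xxz[_]xx   (q1,_)→(q1,_,-1)
state=q1 head=2 tape=xx[z]_xx   (q1,z)→(q0,_,+1)
state=q0 head=3 tape=xx_[_]xx   (q0,_)→(q2,z,+1)
state=q2 head=4 tape=xx_z[x]x   (q2,x)→(q2,_,-1)
state=q2 head=3 tape=xx_[z]_x   (q2,z)→(q2,_,-1)
state=q2 head=2 tape=xx[_]__x   (q2,_)→(q3,x,-1)
state=q3 head=1 tape=x[x]x__x   (q3,x)→(q3,z,+1)
state=q3 head=2 tape=xz[x]__x   (q3,x)→(q3,z,+1)
state=q3 head=3 tape=xzz[_]_x   (q3,_)→(q3,y,-1)
state=q3 head=2 tape=xz[z]y_x   (q3,z)→(q4,x,-1)
state=q4 head=1 tape=x[z]xy_x   (q4,z)→(q1,z,+1)
state=q1 head=2 tape=xz[x]y_x   (q1,x)→(qH,z,+1)
state=qH head=3 tape=xzz[y]_x
M halts after 23 transitions.

23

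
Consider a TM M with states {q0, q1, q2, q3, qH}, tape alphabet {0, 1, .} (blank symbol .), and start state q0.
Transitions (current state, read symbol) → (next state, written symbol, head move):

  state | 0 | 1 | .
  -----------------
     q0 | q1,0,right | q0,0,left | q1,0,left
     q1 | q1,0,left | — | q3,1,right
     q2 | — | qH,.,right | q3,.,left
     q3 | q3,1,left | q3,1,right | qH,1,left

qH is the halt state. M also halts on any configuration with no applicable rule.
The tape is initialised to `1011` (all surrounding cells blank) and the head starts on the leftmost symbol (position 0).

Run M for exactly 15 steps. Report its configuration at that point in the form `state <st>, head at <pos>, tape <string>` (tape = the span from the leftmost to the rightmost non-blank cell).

state qH, head at 3, tape 1111111

q0 | ..[1]011.   read 1 → write 0, move left, go to q0
q0 | .[.]0011.   read . → write 0, move left, go to q1
q1 | [.]00011.   read . → write 1, move right, go to q3
q3 | 1[0]0011.   read 0 → write 1, move left, go to q3
q3 | [1]10011.   read 1 → write 1, move right, go to q3
q3 | 1[1]0011.   read 1 → write 1, move right, go to q3
q3 | 11[0]011.   read 0 → write 1, move left, go to q3
q3 | 1[1]1011.   read 1 → write 1, move right, go to q3
q3 | 11[1]011.   read 1 → write 1, move right, go to q3
q3 | 111[0]11.   read 0 → write 1, move left, go to q3
q3 | 11[1]111.   read 1 → write 1, move right, go to q3
q3 | 111[1]11.   read 1 → write 1, move right, go to q3
q3 | 1111[1]1.   read 1 → write 1, move right, go to q3
q3 | 11111[1].   read 1 → write 1, move right, go to q3
q3 | 111111[.]   read . → write 1, move left, go to qH
qH | 11111[1]1
After 15 steps: state qH, head at 3, tape 1111111.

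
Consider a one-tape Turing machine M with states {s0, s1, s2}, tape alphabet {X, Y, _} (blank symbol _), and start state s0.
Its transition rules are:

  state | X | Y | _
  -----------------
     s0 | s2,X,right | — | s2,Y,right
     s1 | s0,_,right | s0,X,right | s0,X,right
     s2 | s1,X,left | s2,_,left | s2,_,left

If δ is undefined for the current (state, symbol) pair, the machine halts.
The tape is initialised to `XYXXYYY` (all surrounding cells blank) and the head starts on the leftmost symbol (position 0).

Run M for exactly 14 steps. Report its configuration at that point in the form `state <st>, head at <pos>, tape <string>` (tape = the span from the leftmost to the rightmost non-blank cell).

state s2, head at 0, tape XX_XXYYY

s0 | _[X]YXXYYY   read X → write X, move right, go to s2
s2 | _X[Y]XXYYY   read Y → write _, move left, go to s2
s2 | _[X]_XXYYY   read X → write X, move left, go to s1
s1 | [_]X_XXYYY   read _ → write X, move right, go to s0
s0 | X[X]_XXYYY   read X → write X, move right, go to s2
s2 | XX[_]XXYYY   read _ → write _, move left, go to s2
s2 | X[X]_XXYYY   read X → write X, move left, go to s1
s1 | [X]X_XXYYY   read X → write _, move right, go to s0
s0 | _[X]_XXYYY   read X → write X, move right, go to s2
s2 | _X[_]XXYYY   read _ → write _, move left, go to s2
s2 | _[X]_XXYYY   read X → write X, move left, go to s1
s1 | [_]X_XXYYY   read _ → write X, move right, go to s0
s0 | X[X]_XXYYY   read X → write X, move right, go to s2
s2 | XX[_]XXYYY   read _ → write _, move left, go to s2
s2 | X[X]_XXYYY
After 14 steps: state s2, head at 0, tape XX_XXYYY.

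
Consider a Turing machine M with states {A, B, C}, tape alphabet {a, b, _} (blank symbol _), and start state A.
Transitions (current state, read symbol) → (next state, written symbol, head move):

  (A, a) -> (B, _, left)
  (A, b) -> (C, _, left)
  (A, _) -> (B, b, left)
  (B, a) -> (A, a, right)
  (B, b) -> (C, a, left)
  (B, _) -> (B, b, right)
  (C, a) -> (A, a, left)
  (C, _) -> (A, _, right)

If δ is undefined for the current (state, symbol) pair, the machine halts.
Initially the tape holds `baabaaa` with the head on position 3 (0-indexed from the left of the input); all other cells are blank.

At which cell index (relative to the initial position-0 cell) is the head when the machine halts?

0

state=A head=3 tape=_baa[b]aaa   (A,b)→(C,_,left)
state=C head=2 tape=_ba[a]_aaa   (C,a)→(A,a,left)
state=A head=1 tape=_b[a]a_aaa   (A,a)→(B,_,left)
state=B head=0 tape=_[b]_a_aaa   (B,b)→(C,a,left)
state=C head=-1 tape=[_]a_a_aaa   (C,_)→(A,_,right)
state=A head=0 tape=_[a]_a_aaa   (A,a)→(B,_,left)
state=B head=-1 tape=[_]__a_aaa   (B,_)→(B,b,right)
state=B head=0 tape=b[_]_a_aaa   (B,_)→(B,b,right)
state=B head=1 tape=bb[_]a_aaa   (B,_)→(B,b,right)
state=B head=2 tape=bbb[a]_aaa   (B,a)→(A,a,right)
state=A head=3 tape=bbba[_]aaa   (A,_)→(B,b,left)
state=B head=2 tape=bbb[a]baaa   (B,a)→(A,a,right)
state=A head=3 tape=bbba[b]aaa   (A,b)→(C,_,left)
state=C head=2 tape=bbb[a]_aaa   (C,a)→(A,a,left)
state=A head=1 tape=bb[b]a_aaa   (A,b)→(C,_,left)
state=C head=0 tape=b[b]_a_aaa
At halt the head is at cell 0.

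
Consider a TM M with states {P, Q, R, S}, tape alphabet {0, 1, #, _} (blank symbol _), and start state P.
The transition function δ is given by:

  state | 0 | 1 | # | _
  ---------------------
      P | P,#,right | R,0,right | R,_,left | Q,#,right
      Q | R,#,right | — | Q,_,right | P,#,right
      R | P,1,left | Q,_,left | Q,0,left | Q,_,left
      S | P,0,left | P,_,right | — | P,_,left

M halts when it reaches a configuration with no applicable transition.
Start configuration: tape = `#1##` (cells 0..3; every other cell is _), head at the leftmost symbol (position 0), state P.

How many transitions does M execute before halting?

state=P head=0 tape=__[#]1##   (P,#)→(R,_,left)
state=R head=-1 tape=_[_]_1##   (R,_)→(Q,_,left)
state=Q head=-2 tape=[_]__1##   (Q,_)→(P,#,right)
state=P head=-1 tape=#[_]_1##   (P,_)→(Q,#,right)
state=Q head=0 tape=##[_]1##   (Q,_)→(P,#,right)
state=P head=1 tape=###[1]##   (P,1)→(R,0,right)
state=R head=2 tape=###0[#]#   (R,#)→(Q,0,left)
state=Q head=1 tape=###[0]0#   (Q,0)→(R,#,right)
state=R head=2 tape=####[0]#   (R,0)→(P,1,left)
state=P head=1 tape=###[#]1#   (P,#)→(R,_,left)
state=R head=0 tape=##[#]_1#   (R,#)→(Q,0,left)
state=Q head=-1 tape=#[#]0_1#   (Q,#)→(Q,_,right)
state=Q head=0 tape=#_[0]_1#   (Q,0)→(R,#,right)
state=R head=1 tape=#_#[_]1#   (R,_)→(Q,_,left)
state=Q head=0 tape=#_[#]_1#   (Q,#)→(Q,_,right)
state=Q head=1 tape=#__[_]1#   (Q,_)→(P,#,right)
state=P head=2 tape=#__#[1]#   (P,1)→(R,0,right)
state=R head=3 tape=#__#0[#]   (R,#)→(Q,0,left)
state=Q head=2 tape=#__#[0]0   (Q,0)→(R,#,right)
state=R head=3 tape=#__##[0]   (R,0)→(P,1,left)
state=P head=2 tape=#__#[#]1   (P,#)→(R,_,left)
state=R head=1 tape=#__[#]_1   (R,#)→(Q,0,left)
state=Q head=0 tape=#_[_]0_1   (Q,_)→(P,#,right)
state=P head=1 tape=#_#[0]_1   (P,0)→(P,#,right)
state=P head=2 tape=#_##[_]1   (P,_)→(Q,#,right)
state=Q head=3 tape=#_###[1]
M halts after 25 transitions.

25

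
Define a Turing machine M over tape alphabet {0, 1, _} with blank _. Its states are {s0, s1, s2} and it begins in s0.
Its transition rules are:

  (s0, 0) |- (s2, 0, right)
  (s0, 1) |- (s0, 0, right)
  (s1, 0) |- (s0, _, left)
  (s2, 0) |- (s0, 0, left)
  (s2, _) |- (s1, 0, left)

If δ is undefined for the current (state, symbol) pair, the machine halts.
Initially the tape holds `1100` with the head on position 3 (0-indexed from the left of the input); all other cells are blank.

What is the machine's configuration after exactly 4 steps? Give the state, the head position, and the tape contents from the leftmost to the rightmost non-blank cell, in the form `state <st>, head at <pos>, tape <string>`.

state=s0 head=3 tape=110[0]_   (s0,0)→(s2,0,right)
state=s2 head=4 tape=1100[_]   (s2,_)→(s1,0,left)
state=s1 head=3 tape=110[0]0   (s1,0)→(s0,_,left)
state=s0 head=2 tape=11[0]_0   (s0,0)→(s2,0,right)
state=s2 head=3 tape=110[_]0
After 4 steps: state s2, head at 3, tape 110_0.

state s2, head at 3, tape 110_0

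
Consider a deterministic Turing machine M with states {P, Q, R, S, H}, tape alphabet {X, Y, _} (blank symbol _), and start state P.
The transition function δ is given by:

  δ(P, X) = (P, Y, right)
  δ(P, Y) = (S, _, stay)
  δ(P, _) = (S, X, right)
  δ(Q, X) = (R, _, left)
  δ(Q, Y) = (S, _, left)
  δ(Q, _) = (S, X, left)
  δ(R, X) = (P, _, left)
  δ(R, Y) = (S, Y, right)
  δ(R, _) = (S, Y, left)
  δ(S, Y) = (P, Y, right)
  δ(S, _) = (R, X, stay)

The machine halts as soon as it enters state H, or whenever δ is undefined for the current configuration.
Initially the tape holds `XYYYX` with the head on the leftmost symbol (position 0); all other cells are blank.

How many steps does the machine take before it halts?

state=P head=0 tape=_[X]YYYX   (P,X)→(P,Y,right)
state=P head=1 tape=_Y[Y]YYX   (P,Y)→(S,_,stay)
state=S head=1 tape=_Y[_]YYX   (S,_)→(R,X,stay)
state=R head=1 tape=_Y[X]YYX   (R,X)→(P,_,left)
state=P head=0 tape=_[Y]_YYX   (P,Y)→(S,_,stay)
state=S head=0 tape=_[_]_YYX   (S,_)→(R,X,stay)
state=R head=0 tape=_[X]_YYX   (R,X)→(P,_,left)
state=P head=-1 tape=[_]__YYX   (P,_)→(S,X,right)
state=S head=0 tape=X[_]_YYX   (S,_)→(R,X,stay)
state=R head=0 tape=X[X]_YYX   (R,X)→(P,_,left)
state=P head=-1 tape=[X]__YYX   (P,X)→(P,Y,right)
state=P head=0 tape=Y[_]_YYX   (P,_)→(S,X,right)
state=S head=1 tape=YX[_]YYX   (S,_)→(R,X,stay)
state=R head=1 tape=YX[X]YYX   (R,X)→(P,_,left)
state=P head=0 tape=Y[X]_YYX   (P,X)→(P,Y,right)
state=P head=1 tape=YY[_]YYX   (P,_)→(S,X,right)
state=S head=2 tape=YYX[Y]YX   (S,Y)→(P,Y,right)
state=P head=3 tape=YYXY[Y]X   (P,Y)→(S,_,stay)
state=S head=3 tape=YYXY[_]X   (S,_)→(R,X,stay)
state=R head=3 tape=YYXY[X]X   (R,X)→(P,_,left)
state=P head=2 tape=YYX[Y]_X   (P,Y)→(S,_,stay)
state=S head=2 tape=YYX[_]_X   (S,_)→(R,X,stay)
state=R head=2 tape=YYX[X]_X   (R,X)→(P,_,left)
state=P head=1 tape=YY[X]__X   (P,X)→(P,Y,right)
state=P head=2 tape=YYY[_]_X   (P,_)→(S,X,right)
state=S head=3 tape=YYYX[_]X   (S,_)→(R,X,stay)
state=R head=3 tape=YYYX[X]X   (R,X)→(P,_,left)
state=P head=2 tape=YYY[X]_X   (P,X)→(P,Y,right)
state=P head=3 tape=YYYY[_]X   (P,_)→(S,X,right)
state=S head=4 tape=YYYYX[X]
M halts after 29 transitions.

29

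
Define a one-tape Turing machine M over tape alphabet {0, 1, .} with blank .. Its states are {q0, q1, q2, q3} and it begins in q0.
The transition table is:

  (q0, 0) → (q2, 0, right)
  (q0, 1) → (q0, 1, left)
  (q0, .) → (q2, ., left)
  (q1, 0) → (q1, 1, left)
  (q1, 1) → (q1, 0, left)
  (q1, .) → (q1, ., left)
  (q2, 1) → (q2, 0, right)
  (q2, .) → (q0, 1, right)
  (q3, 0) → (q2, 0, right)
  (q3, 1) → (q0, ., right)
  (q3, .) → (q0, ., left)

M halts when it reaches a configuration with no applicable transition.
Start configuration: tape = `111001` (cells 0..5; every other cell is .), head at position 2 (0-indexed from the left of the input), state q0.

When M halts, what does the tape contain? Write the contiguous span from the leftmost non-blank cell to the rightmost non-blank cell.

q0 | ..11[1]001   read 1 → write 1, move left, go to q0
q0 | ..1[1]1001   read 1 → write 1, move left, go to q0
q0 | ..[1]11001   read 1 → write 1, move left, go to q0
q0 | .[.]111001   read . → write ., move left, go to q2
q2 | [.].111001   read . → write 1, move right, go to q0
q0 | 1[.]111001   read . → write ., move left, go to q2
q2 | [1].111001   read 1 → write 0, move right, go to q2
q2 | 0[.]111001   read . → write 1, move right, go to q0
q0 | 01[1]11001   read 1 → write 1, move left, go to q0
q0 | 0[1]111001   read 1 → write 1, move left, go to q0
q0 | [0]1111001   read 0 → write 0, move right, go to q2
q2 | 0[1]111001   read 1 → write 0, move right, go to q2
q2 | 00[1]11001   read 1 → write 0, move right, go to q2
q2 | 000[1]1001   read 1 → write 0, move right, go to q2
q2 | 0000[1]001   read 1 → write 0, move right, go to q2
q2 | 00000[0]01
The non-blank tape span at halt is 00000001.

00000001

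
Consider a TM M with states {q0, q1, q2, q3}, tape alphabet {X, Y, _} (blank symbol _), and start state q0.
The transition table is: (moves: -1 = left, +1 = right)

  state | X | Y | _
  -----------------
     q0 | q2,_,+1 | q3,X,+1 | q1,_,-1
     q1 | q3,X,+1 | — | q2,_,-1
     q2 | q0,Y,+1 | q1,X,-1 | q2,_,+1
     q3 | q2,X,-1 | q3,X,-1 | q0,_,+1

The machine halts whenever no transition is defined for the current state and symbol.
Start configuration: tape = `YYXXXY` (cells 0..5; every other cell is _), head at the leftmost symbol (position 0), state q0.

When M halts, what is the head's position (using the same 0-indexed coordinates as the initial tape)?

state=q0 head=0 tape=_[Y]YXXXY__   (q0,Y)→(q3,X,+1)
state=q3 head=1 tape=_X[Y]XXXY__   (q3,Y)→(q3,X,-1)
state=q3 head=0 tape=_[X]XXXXY__   (q3,X)→(q2,X,-1)
state=q2 head=-1 tape=[_]XXXXXY__   (q2,_)→(q2,_,+1)
state=q2 head=0 tape=_[X]XXXXY__   (q2,X)→(q0,Y,+1)
state=q0 head=1 tape=_Y[X]XXXY__   (q0,X)→(q2,_,+1)
state=q2 head=2 tape=_Y_[X]XXY__   (q2,X)→(q0,Y,+1)
state=q0 head=3 tape=_Y_Y[X]XY__   (q0,X)→(q2,_,+1)
state=q2 head=4 tape=_Y_Y_[X]Y__   (q2,X)→(q0,Y,+1)
state=q0 head=5 tape=_Y_Y_Y[Y]__   (q0,Y)→(q3,X,+1)
state=q3 head=6 tape=_Y_Y_YX[_]_   (q3,_)→(q0,_,+1)
state=q0 head=7 tape=_Y_Y_YX_[_]   (q0,_)→(q1,_,-1)
state=q1 head=6 tape=_Y_Y_YX[_]_   (q1,_)→(q2,_,-1)
state=q2 head=5 tape=_Y_Y_Y[X]__   (q2,X)→(q0,Y,+1)
state=q0 head=6 tape=_Y_Y_YY[_]_   (q0,_)→(q1,_,-1)
state=q1 head=5 tape=_Y_Y_Y[Y]__
At halt the head is at cell 5.

5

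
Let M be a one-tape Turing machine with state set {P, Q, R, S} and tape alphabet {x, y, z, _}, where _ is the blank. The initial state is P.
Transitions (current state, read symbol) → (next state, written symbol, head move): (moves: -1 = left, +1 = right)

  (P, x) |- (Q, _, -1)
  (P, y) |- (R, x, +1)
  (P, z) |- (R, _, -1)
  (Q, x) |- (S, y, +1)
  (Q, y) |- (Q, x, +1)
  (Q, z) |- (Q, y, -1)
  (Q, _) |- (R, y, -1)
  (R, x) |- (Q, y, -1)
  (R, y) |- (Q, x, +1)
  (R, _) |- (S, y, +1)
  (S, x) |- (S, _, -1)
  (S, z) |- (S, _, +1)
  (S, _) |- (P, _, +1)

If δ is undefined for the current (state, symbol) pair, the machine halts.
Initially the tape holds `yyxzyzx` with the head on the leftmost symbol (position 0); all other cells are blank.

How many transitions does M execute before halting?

4

state=P head=0 tape=[y]yxzyzx   (P,y)→(R,x,+1)
state=R head=1 tape=x[y]xzyzx   (R,y)→(Q,x,+1)
state=Q head=2 tape=xx[x]zyzx   (Q,x)→(S,y,+1)
state=S head=3 tape=xxy[z]yzx   (S,z)→(S,_,+1)
state=S head=4 tape=xxy_[y]zx
M halts after 4 transitions.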